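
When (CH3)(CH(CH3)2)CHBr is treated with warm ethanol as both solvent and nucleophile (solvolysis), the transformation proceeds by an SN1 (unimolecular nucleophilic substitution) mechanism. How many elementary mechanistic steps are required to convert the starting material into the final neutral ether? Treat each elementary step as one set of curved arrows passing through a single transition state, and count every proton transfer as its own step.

4

Step 1: Unassisted departure of Br⁻ (taking the C–Br bonding pair) generates a secondary carbocation.
Step 2: Carbocation rearrangement: a 1,2-hydride shift from the adjacent isopropyl carbon converts the initially-formed secondary cation into the more stable tertiary cation.
Step 3: Nucleophilic capture: the oxygen of CH3CH2OH bonds to the cationic carbon, producing an oxonium-ion intermediate.
Step 4: Deprotonation of the oxonium oxygen by solvent ethanol yields the neutral ether.
Total: 4 elementary steps.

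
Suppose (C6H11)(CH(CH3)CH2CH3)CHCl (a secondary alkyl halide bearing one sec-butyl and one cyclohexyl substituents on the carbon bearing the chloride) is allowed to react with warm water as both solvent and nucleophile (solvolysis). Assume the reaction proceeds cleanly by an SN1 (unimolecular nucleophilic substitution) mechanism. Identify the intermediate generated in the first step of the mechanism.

secondary carbocation

Step 1: Ionisation: the C–Cl σ-bond cleaves heterolytically; both bonding electrons depart with Cl⁻, leaving a secondary carbocation at the α-carbon.
After step 1 the species present is a secondary carbocation.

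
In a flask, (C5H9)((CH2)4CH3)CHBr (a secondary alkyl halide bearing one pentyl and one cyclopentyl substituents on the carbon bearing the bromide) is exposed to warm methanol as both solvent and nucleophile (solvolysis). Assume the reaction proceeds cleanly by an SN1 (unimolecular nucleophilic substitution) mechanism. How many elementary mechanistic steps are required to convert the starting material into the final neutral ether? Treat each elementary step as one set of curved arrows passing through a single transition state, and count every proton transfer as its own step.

Step 1: The C–Br bond breaks with both electrons going to the bromide; Br⁻ leaves and a secondary carbocation remains.
Step 2: Carbocation rearrangement: a 1,2-hydride shift from the adjacent cyclopentyl carbon converts the initially-formed secondary cation into the more stable tertiary cation.
Step 3: A lone pair on the oxygen of CH3OH attacks the carbocation, forming a new C–O σ-bond and an oxonium ion.
Step 4: Proton transfer from the O–H of the oxonium ion to a solvent molecule delivers the neutral ether.
Total: 4 elementary steps.

4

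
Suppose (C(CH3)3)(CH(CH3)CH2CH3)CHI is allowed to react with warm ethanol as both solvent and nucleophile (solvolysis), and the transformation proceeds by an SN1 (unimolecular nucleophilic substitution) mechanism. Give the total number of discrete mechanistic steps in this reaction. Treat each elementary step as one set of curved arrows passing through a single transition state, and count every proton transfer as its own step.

Step 1: The C–I bond breaks with both electrons going to the iodide; I⁻ leaves and a secondary carbocation remains.
Step 2: A 1,2-hydride shift from the adjacent sec-butyl carbon moves the positive charge from the secondary centre to an adjacent carbon, generating a more stable tertiary carbocation.
Step 3: A lone pair on the oxygen of CH3CH2OH attacks the carbocation, forming a new C–O σ-bond and an oxonium ion.
Step 4: A second solvent molecule removes the proton on oxygen, giving the neutral ether product.
Total: 4 elementary steps.

4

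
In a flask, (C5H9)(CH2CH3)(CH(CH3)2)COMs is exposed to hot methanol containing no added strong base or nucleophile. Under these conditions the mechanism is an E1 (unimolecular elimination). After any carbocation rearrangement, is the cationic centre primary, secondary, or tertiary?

Step 1: The C–O bond breaks with both electrons going to the mesylate; MsO⁻ leaves and a tertiary carbocation remains.
No single 1,2-shift to an adjacent carbon would give a more-substituted cation, so no rearrangement occurs.

tertiary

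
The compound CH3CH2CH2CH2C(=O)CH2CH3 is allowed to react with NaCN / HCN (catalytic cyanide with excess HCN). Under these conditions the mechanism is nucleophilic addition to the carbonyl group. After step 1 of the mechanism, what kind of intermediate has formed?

tetrahedral alkoxide intermediate

Step 1: A lone pair / filled orbital on CN⁻ attacks the electrophilic carbonyl carbon; the π(C=O) electrons shift onto oxygen, producing a tetrahedral alkoxide intermediate.
After step 1 the species present is a tetrahedral alkoxide intermediate.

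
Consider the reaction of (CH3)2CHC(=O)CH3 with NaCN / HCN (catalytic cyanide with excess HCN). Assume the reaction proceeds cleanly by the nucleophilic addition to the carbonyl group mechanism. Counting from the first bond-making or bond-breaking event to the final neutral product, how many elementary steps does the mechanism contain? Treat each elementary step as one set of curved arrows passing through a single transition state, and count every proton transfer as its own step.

Step 1: Nucleophilic addition: CN⁻ adds to the carbonyl carbon, pushing the π(C=O) electron pair onto oxygen and giving a tetrahedral alkoxide.
Step 2: The alkoxide oxygen removes a proton from HCN present in the mixture, giving a cyanohydrin and regenerating CN⁻.
Total: 2 elementary steps.

2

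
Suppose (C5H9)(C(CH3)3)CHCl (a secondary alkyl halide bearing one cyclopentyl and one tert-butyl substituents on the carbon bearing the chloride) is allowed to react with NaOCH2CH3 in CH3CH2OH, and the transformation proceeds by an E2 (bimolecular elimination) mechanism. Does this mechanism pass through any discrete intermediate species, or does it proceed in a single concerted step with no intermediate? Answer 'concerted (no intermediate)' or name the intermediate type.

Concerted anti-periplanar elimination: CH3CH2O⁻ abstracts a β-H while Cl⁻ leaves, and the C–H electrons become the new C=C π bond — all in a single transition state.
All bond changes occur in one transition state; no discrete intermediate is formed.

concerted (no intermediate)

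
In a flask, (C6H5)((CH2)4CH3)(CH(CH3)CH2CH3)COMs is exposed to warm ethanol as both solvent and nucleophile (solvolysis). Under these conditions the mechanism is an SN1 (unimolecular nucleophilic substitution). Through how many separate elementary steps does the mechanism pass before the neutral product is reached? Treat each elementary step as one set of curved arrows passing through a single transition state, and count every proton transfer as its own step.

Step 1: Unassisted departure of MsO⁻ (taking the C–O bonding pair) generates a tertiary carbocation.
(No 1,2-shift: no single shift to an adjacent carbon would give a more stable cation.)
Step 2: CH3CH2OH donates an oxygen lone pair into the empty p orbital of the cation, giving a protonated ether (an oxonium ion).
Step 3: Deprotonation of the oxonium oxygen by solvent ethanol yields the neutral ether.
Total: 3 elementary steps.

3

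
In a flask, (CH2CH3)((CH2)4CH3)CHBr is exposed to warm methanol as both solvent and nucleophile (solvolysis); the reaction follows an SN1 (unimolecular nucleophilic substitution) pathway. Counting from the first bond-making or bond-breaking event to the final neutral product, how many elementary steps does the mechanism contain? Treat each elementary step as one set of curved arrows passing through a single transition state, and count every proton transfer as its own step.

Step 1: The C–Br bond breaks with both electrons going to the bromide; Br⁻ leaves and a secondary carbocation remains.
(No 1,2-shift: no single shift to an adjacent carbon would give a more stable cation.)
Step 2: CH3OH donates an oxygen lone pair into the empty p orbital of the cation, giving a protonated ether (an oxonium ion).
Step 3: Proton transfer from the O–H of the oxonium ion to a solvent molecule delivers the neutral ether.
Total: 3 elementary steps.

3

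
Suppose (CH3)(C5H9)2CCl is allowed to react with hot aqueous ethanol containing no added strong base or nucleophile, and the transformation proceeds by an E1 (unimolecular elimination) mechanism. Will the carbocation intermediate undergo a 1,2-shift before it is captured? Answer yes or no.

The first-formed carbocation is tertiary.
No single 1,2-shift to an adjacent carbon would produce a more-substituted cation than the one already present, so no rearrangement occurs.

no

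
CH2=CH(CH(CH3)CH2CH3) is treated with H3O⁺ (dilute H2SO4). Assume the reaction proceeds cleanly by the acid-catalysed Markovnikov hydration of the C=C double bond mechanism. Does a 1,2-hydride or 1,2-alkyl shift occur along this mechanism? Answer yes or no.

yes

The first-formed carbocation is secondary.
The adjacent sec-butyl carbon already bears 2 other carbon substituents and has a hydrogen to migrate; after a 1,2-hydride shift from that carbon the positive charge sits on a tertiary centre.
Tertiary is more stable than secondary, so the shift occurs.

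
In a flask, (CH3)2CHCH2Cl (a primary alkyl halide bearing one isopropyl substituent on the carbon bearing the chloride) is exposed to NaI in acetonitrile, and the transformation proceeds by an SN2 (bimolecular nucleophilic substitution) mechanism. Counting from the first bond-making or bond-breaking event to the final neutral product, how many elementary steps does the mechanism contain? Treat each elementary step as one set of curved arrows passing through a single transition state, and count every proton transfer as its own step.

Step 1: I⁻ attacks the back face of the α-carbon while Cl⁻ departs with the C–Cl bonding pair — a single concerted displacement through a pentacoordinate transition state.
Total: 1 elementary step.

1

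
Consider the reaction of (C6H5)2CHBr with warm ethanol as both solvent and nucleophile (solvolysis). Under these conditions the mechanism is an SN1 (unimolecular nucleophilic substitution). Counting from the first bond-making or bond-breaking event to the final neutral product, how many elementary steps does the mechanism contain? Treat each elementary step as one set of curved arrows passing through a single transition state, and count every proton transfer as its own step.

Step 1: Ionisation: the C–Br σ-bond cleaves heterolytically; both bonding electrons depart with Br⁻, leaving a secondary carbocation at the α-carbon.
(No 1,2-shift: no single shift to an adjacent carbon would give a more stable cation.)
Step 2: A lone pair on the oxygen of CH3CH2OH attacks the carbocation, forming a new C–O σ-bond and an oxonium ion.
Step 3: Deprotonation of the oxonium oxygen by solvent ethanol yields the neutral ether.
Total: 3 elementary steps.

3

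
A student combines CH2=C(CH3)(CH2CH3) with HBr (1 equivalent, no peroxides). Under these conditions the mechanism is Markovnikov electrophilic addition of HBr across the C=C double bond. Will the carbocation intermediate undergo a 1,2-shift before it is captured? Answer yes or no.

no

The first-formed carbocation is tertiary.
No single 1,2-shift to an adjacent carbon would produce a more-substituted cation than the one already present, so no rearrangement occurs.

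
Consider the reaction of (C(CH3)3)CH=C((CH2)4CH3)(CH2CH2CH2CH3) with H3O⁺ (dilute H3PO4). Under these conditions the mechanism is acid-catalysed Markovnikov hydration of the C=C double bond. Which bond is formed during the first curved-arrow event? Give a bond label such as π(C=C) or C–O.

C–H

Step 1: The π electrons of the C=C bond attack a proton of H3O⁺; Markovnikov addition places the new C–H on the less-substituted alkene carbon, so the positive charge ends up on the more-substituted carbon — a tertiary carbocation. H2O is released.
The bond formed in this step is the C–H bond.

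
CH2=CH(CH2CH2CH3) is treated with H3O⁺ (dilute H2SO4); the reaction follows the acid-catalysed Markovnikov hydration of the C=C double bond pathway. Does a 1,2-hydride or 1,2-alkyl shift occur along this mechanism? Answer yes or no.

The first-formed carbocation is secondary.
No single 1,2-shift to an adjacent carbon would produce a more-substituted cation than the one already present, so no rearrangement occurs.

no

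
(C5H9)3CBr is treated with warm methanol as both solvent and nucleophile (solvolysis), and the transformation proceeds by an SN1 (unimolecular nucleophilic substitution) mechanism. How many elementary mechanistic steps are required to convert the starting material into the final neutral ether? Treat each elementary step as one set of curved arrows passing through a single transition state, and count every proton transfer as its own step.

Step 1: Rate-determining heterolysis of the C–Br bond gives Br⁻ and a tertiary carbocation.
(No 1,2-shift: no single shift to an adjacent carbon would give a more stable cation.)
Step 2: Nucleophilic capture: the oxygen of CH3OH bonds to the cationic carbon, producing an oxonium-ion intermediate.
Step 3: A second solvent molecule removes the proton on oxygen, giving the neutral ether product.
Total: 3 elementary steps.

3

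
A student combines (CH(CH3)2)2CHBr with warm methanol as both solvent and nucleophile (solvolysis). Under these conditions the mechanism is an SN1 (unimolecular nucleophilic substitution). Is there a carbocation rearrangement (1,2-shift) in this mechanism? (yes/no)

The first-formed carbocation is secondary.
The adjacent isopropyl carbon already bears 2 other carbon substituents and has a hydrogen to migrate; after a 1,2-hydride shift from that carbon the positive charge sits on a tertiary centre.
Tertiary is more stable than secondary, so the shift occurs.

yes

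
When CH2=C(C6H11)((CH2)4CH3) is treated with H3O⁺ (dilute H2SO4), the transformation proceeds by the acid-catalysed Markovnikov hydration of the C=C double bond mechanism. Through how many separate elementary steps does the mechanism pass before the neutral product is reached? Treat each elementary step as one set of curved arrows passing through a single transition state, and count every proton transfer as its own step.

Step 1: Protonation of the alkene by H3O⁺: the π bond acts as the nucleophile and picks up H⁺, giving the more stable (Markovnikov) tertiary carbocation. H2O is released.
(No 1,2-shift: no single shift to an adjacent carbon would give a more stable cation.)
Step 2: Nucleophilic capture of the cation by H2O produces the protonated alcohol (an oxonium ion).
Step 3: Deprotonation of the oxonium ion by a water molecule delivers the neutral alcohol and regenerates the acid catalyst.
Total: 3 elementary steps.

3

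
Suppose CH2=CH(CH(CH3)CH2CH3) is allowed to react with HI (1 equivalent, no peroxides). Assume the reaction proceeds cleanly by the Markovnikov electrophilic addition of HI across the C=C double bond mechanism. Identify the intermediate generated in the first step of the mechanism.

secondary carbocation

Step 1: Electrophilic addition begins with the π(C=C) electrons forming a bond to the proton of HI. Following Markovnikov's rule, the resulting cation is secondary. The H–I bond breaks heterolytically, releasing I⁻.
After step 1 the species present is a secondary carbocation.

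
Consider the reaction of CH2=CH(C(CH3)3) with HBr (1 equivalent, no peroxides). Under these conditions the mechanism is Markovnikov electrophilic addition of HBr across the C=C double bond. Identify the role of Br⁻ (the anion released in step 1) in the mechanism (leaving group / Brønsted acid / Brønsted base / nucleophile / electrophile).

Step 3: Nucleophilic attack by Br⁻ on the carbocation completes the addition, giving R–Br.
Br⁻ (the anion released in step 1) donates an electron pair to form a new σ-bond to carbon — it is the nucleophile.

nucleophile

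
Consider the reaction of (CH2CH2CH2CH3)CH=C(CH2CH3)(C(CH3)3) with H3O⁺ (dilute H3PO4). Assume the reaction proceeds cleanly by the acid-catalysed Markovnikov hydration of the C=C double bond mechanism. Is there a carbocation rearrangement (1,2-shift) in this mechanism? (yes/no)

no

The first-formed carbocation is tertiary.
No single 1,2-shift to an adjacent carbon would produce a more-substituted cation than the one already present, so no rearrangement occurs.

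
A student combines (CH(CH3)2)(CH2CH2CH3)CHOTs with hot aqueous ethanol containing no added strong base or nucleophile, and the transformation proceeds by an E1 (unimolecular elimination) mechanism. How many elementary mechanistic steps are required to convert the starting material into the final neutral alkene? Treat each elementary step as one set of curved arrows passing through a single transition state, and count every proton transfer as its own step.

Step 1: Rate-determining heterolysis of the C–O bond gives TsO⁻ and a secondary carbocation.
Step 2: A hydride (H with its bonding pair) migrates from the adjacent isopropyl carbon to the cationic centre — a 1,2-hydride shift — upgrading the secondary cation to a tertiary one.
Step 3: A weak base (a water (or ethanol) molecule from the solvent) removes a proton from a carbon adjacent to the cationic centre; the electrons of that C–H bond become the new π(C=C) bond, giving the alkene.
Total: 3 elementary steps.

3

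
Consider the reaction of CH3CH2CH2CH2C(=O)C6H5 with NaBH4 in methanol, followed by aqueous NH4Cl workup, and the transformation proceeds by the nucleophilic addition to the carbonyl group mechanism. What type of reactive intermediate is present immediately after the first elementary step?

tetrahedral alkoxide intermediate

Step 1: Nucleophilic addition: H⁻ (delivered from BH4⁻) adds to the carbonyl carbon, pushing the π(C=O) electron pair onto oxygen and giving a tetrahedral alkoxide.
After step 1 the species present is a tetrahedral alkoxide intermediate.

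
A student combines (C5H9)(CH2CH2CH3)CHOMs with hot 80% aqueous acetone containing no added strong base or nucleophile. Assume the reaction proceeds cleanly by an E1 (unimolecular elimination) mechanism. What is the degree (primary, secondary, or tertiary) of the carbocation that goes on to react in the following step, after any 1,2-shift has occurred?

Step 1: Rate-determining heterolysis of the C–O bond gives MsO⁻ and a secondary carbocation.
Step 2: A hydride (H with its bonding pair) migrates from the adjacent cyclopentyl carbon to the cationic centre — a 1,2-hydride shift — upgrading the secondary cation to a tertiary one.
The cation rearranges from secondary to tertiary via a 1,2-hydride shift from the adjacent cyclopentyl carbon; the tertiary cation is what reacts next.

tertiary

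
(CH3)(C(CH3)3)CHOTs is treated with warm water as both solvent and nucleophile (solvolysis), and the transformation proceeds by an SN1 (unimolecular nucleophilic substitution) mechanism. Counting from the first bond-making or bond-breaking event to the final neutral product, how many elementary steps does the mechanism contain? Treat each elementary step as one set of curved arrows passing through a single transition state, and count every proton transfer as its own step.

4

Step 1: The C–O bond breaks with both electrons going to the tosylate; TsO⁻ leaves and a secondary carbocation remains.
Step 2: A methyl group with its bonding pair migrates from the adjacent tert-butyl carbon to the cationic centre — a 1,2-methyl shift — upgrading the secondary cation to a tertiary one.
Step 3: Nucleophilic capture: the oxygen of H2O bonds to the cationic carbon, producing an oxonium-ion intermediate.
Step 4: Deprotonation of the oxonium oxygen by solvent water yields the neutral alcohol.
Total: 4 elementary steps.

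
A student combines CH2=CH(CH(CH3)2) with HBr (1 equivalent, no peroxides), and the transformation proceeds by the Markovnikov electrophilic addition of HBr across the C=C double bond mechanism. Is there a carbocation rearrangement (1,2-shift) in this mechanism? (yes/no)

yes

The first-formed carbocation is secondary.
The adjacent isopropyl carbon already bears 2 other carbon substituents and has a hydrogen to migrate; after a 1,2-hydride shift from that carbon the positive charge sits on a tertiary centre.
Tertiary is more stable than secondary, so the shift occurs.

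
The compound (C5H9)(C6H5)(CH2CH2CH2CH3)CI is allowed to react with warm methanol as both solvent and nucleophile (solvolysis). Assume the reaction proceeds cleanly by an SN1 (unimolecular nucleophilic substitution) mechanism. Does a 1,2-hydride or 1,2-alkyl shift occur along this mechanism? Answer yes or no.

no

The first-formed carbocation is tertiary.
No single 1,2-shift to an adjacent carbon would produce a more-substituted cation than the one already present, so no rearrangement occurs.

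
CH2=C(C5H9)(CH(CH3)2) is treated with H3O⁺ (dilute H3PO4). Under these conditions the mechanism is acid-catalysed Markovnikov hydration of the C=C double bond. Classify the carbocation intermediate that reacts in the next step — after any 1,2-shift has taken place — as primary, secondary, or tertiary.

tertiary

Step 1: Protonation of the alkene by H3O⁺: the π bond acts as the nucleophile and picks up H⁺, giving the more stable (Markovnikov) tertiary carbocation. H2O is released.
No single 1,2-shift to an adjacent carbon would give a more-substituted cation, so no rearrangement occurs.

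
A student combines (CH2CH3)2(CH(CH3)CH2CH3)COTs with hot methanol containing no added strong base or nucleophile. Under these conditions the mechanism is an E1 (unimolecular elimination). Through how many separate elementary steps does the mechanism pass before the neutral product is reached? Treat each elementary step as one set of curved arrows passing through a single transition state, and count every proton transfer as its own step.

2

Step 1: Ionisation: the C–O σ-bond cleaves heterolytically; both bonding electrons depart with TsO⁻, leaving a tertiary carbocation at the α-carbon.
(No 1,2-shift: no single shift to an adjacent carbon would give a more stable cation.)
Step 2: A weak base (a methanol molecule from the solvent) removes a proton from a carbon adjacent to the cationic centre; the electrons of that C–H bond become the new π(C=C) bond, giving the alkene.
Total: 2 elementary steps.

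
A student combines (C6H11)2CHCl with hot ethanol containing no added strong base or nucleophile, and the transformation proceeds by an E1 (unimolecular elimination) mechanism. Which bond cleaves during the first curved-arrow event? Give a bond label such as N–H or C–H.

Step 1: The C–Cl bond breaks with both electrons going to the chloride; Cl⁻ leaves and a secondary carbocation remains.
The bond broken in this step is the C–Cl bond.

C–Cl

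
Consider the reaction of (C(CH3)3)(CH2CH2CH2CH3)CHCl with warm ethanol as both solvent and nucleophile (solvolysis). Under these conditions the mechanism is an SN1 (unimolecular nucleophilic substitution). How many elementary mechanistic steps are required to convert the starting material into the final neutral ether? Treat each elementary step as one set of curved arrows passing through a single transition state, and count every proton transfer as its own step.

4

Step 1: The C–Cl bond breaks with both electrons going to the chloride; Cl⁻ leaves and a secondary carbocation remains.
Step 2: Carbocation rearrangement: a 1,2-methyl shift from the adjacent tert-butyl carbon converts the initially-formed secondary cation into the more stable tertiary cation.
Step 3: CH3CH2OH donates an oxygen lone pair into the empty p orbital of the cation, giving a protonated ether (an oxonium ion).
Step 4: Proton transfer from the O–H of the oxonium ion to a solvent molecule delivers the neutral ether.
Total: 4 elementary steps.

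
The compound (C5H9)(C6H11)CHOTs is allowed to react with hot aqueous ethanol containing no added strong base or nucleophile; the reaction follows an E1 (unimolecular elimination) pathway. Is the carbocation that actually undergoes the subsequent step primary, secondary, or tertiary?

tertiary

Step 1: Ionisation: the C–O σ-bond cleaves heterolytically; both bonding electrons depart with TsO⁻, leaving a secondary carbocation at the α-carbon.
Step 2: A hydride (H with its bonding pair) migrates from the adjacent cyclohexyl carbon to the cationic centre — a 1,2-hydride shift — upgrading the secondary cation to a tertiary one.
The cation rearranges from secondary to tertiary via a 1,2-hydride shift from the adjacent cyclohexyl carbon; the tertiary cation is what reacts next.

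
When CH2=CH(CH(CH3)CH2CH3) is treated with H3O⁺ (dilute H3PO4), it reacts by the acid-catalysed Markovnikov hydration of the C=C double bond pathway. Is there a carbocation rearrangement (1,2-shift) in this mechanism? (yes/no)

yes

The first-formed carbocation is secondary.
The adjacent sec-butyl carbon already bears 2 other carbon substituents and has a hydrogen to migrate; after a 1,2-hydride shift from that carbon the positive charge sits on a tertiary centre.
Tertiary is more stable than secondary, so the shift occurs.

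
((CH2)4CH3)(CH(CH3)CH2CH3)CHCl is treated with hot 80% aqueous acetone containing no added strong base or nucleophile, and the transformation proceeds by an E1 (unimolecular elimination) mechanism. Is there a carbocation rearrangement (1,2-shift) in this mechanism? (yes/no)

yes

The first-formed carbocation is secondary.
The adjacent sec-butyl carbon already bears 2 other carbon substituents and has a hydrogen to migrate; after a 1,2-hydride shift from that carbon the positive charge sits on a tertiary centre.
Tertiary is more stable than secondary, so the shift occurs.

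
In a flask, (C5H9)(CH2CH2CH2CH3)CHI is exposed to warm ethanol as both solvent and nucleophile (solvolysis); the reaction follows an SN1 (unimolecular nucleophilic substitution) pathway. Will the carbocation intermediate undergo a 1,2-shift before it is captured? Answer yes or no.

yes

The first-formed carbocation is secondary.
The adjacent cyclopentyl carbon already bears 2 other carbon substituents and has a hydrogen to migrate; after a 1,2-hydride shift from that carbon the positive charge sits on a tertiary centre.
Tertiary is more stable than secondary, so the shift occurs.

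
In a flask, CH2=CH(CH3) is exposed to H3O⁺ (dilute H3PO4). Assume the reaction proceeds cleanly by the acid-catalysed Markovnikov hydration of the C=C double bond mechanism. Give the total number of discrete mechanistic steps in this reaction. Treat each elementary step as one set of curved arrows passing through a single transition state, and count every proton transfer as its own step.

Step 1: Electrophilic addition begins with the π(C=C) electrons forming a bond to the proton of H3O⁺. Following Markovnikov's rule, the resulting cation is secondary. H2O is released.
(No 1,2-shift: no single shift to an adjacent carbon would give a more stable cation.)
Step 2: Nucleophilic capture of the cation by H2O produces the protonated alcohol (an oxonium ion).
Step 3: Proton transfer from the O–H of the oxonium ion to H2O completes the catalytic cycle and yields the alcohol.
Total: 3 elementary steps.

3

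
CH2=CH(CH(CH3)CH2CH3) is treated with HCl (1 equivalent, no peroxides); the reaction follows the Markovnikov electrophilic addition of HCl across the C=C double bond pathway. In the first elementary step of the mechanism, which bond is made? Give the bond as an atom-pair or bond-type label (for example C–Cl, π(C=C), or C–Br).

Step 1: Electrophilic addition begins with the π(C=C) electrons forming a bond to the proton of HCl. Following Markovnikov's rule, the resulting cation is secondary. The H–Cl bond breaks heterolytically, releasing Cl⁻.
The bond formed in this step is the C–H bond.

C–H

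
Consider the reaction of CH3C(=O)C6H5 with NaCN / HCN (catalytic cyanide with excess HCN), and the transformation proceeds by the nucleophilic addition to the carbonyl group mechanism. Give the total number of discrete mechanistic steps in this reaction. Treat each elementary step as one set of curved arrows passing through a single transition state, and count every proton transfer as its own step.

Step 1: Nucleophilic addition: CN⁻ adds to the carbonyl carbon, pushing the π(C=O) electron pair onto oxygen and giving a tetrahedral alkoxide.
Step 2: The alkoxide is protonated in situ by undissociated HCN, yielding a cyanohydrin; the CN⁻ so formed carries on the cycle.
Total: 2 elementary steps.

2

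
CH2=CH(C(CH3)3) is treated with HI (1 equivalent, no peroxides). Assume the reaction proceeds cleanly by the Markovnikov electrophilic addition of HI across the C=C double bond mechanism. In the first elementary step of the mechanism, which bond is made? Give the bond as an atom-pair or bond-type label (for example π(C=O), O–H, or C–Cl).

C–H

Step 1: Electrophilic addition begins with the π(C=C) electrons forming a bond to the proton of HI. Following Markovnikov's rule, the resulting cation is secondary. The H–I bond breaks heterolytically, releasing I⁻.
The bond formed in this step is the C–H bond.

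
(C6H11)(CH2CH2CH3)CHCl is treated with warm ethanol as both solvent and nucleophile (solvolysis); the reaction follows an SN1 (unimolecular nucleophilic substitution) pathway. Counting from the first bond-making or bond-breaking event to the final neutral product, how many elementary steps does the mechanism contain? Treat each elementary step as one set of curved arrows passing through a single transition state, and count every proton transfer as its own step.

Step 1: Ionisation: the C–Cl σ-bond cleaves heterolytically; both bonding electrons depart with Cl⁻, leaving a secondary carbocation at the α-carbon.
Step 2: A 1,2-hydride shift from the adjacent cyclohexyl carbon moves the positive charge from the secondary centre to an adjacent carbon, generating a more stable tertiary carbocation.
Step 3: Nucleophilic capture: the oxygen of CH3CH2OH bonds to the cationic carbon, producing an oxonium-ion intermediate.
Step 4: A second solvent molecule removes the proton on oxygen, giving the neutral ether product.
Total: 4 elementary steps.

4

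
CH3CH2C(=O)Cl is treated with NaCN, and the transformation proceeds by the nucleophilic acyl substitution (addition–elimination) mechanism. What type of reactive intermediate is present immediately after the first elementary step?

tetrahedral intermediate

Step 1: Nucleophilic addition of CN⁻ to the acyl carbon breaks the π(C=O) bond and yields a tetrahedral, anionic intermediate.
After step 1 the species present is a tetrahedral intermediate.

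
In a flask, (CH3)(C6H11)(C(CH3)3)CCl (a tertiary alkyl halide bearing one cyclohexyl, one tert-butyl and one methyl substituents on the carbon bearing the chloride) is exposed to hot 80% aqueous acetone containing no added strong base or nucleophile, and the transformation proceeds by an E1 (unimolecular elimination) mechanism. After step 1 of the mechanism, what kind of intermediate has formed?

tertiary carbocation

Step 1: Rate-determining heterolysis of the C–Cl bond gives Cl⁻ and a tertiary carbocation.
After step 1 the species present is a tertiary carbocation.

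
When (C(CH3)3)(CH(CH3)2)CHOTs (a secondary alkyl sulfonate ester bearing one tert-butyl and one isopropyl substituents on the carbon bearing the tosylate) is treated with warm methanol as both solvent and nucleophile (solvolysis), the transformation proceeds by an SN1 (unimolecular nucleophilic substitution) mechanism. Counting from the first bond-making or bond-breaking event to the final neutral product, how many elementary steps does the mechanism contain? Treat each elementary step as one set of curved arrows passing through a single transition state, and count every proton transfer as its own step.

4

Step 1: Unassisted departure of TsO⁻ (taking the C–O bonding pair) generates a secondary carbocation.
Step 2: A 1,2-hydride shift from the adjacent isopropyl carbon moves the positive charge from the secondary centre to an adjacent carbon, generating a more stable tertiary carbocation.
Step 3: CH3OH donates an oxygen lone pair into the empty p orbital of the cation, giving a protonated ether (an oxonium ion).
Step 4: Proton transfer from the O–H of the oxonium ion to a solvent molecule delivers the neutral ether.
Total: 4 elementary steps.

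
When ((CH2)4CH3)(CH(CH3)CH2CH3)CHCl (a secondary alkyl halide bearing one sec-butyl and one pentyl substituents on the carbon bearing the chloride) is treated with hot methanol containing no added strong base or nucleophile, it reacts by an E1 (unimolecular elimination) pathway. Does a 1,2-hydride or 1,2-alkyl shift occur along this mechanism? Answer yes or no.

The first-formed carbocation is secondary.
The adjacent sec-butyl carbon already bears 2 other carbon substituents and has a hydrogen to migrate; after a 1,2-hydride shift from that carbon the positive charge sits on a tertiary centre.
Tertiary is more stable than secondary, so the shift occurs.

yes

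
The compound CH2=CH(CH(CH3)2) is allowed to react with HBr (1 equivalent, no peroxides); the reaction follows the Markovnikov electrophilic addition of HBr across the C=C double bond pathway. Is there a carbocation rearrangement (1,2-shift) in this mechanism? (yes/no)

The first-formed carbocation is secondary.
The adjacent isopropyl carbon already bears 2 other carbon substituents and has a hydrogen to migrate; after a 1,2-hydride shift from that carbon the positive charge sits on a tertiary centre.
Tertiary is more stable than secondary, so the shift occurs.

yes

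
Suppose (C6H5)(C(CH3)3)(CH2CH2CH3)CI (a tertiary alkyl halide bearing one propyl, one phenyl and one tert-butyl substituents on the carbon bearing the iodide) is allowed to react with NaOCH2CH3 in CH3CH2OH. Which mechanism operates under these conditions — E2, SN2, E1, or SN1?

Conditions: a strong base with a tertiary substrate bearing a β-hydrogen.
These conditions are the textbook signature of the E2 pathway.
A strong (often hindered) base removes a β-H in concert with loss of the leaving group — bimolecular elimination.

E2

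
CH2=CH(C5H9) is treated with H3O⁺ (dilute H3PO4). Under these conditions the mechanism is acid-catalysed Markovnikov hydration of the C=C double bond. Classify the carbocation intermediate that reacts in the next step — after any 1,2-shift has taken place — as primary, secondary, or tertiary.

Step 1: Protonation of the alkene by H3O⁺: the π bond acts as the nucleophile and picks up H⁺, giving the more stable (Markovnikov) secondary carbocation. H2O is released.
Step 2: A 1,2-hydride shift from the adjacent cyclopentyl carbon moves the positive charge from the secondary centre to an adjacent carbon, generating a more stable tertiary carbocation.
The cation rearranges from secondary to tertiary via a 1,2-hydride shift from the adjacent cyclopentyl carbon; the tertiary cation is what reacts next.

tertiary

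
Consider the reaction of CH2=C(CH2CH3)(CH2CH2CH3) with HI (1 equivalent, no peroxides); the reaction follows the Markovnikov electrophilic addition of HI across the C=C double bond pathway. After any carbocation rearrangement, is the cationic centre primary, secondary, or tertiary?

tertiary

Step 1: Protonation of the alkene by HI: the π bond acts as the nucleophile and picks up H⁺, giving the more stable (Markovnikov) tertiary carbocation. The H–I bond breaks heterolytically, releasing I⁻.
No single 1,2-shift to an adjacent carbon would give a more-substituted cation, so no rearrangement occurs.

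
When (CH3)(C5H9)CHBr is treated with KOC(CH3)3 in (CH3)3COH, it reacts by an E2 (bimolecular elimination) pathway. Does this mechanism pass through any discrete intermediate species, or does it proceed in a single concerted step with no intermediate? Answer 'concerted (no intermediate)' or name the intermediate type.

concerted (no intermediate)

The strong base (CH3)3CO⁻ removes a β-hydrogen; in the same concerted event the electrons of the breaking C–H bond form the new π(C=C) bond and the C–Br σ-bond breaks, expelling Br⁻. Anti-periplanar geometry; one transition state.
All bond changes occur in one transition state; no discrete intermediate is formed.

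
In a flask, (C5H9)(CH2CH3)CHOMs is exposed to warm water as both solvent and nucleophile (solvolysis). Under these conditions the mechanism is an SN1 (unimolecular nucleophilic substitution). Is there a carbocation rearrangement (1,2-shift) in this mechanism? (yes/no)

yes

The first-formed carbocation is secondary.
The adjacent cyclopentyl carbon already bears 2 other carbon substituents and has a hydrogen to migrate; after a 1,2-hydride shift from that carbon the positive charge sits on a tertiary centre.
Tertiary is more stable than secondary, so the shift occurs.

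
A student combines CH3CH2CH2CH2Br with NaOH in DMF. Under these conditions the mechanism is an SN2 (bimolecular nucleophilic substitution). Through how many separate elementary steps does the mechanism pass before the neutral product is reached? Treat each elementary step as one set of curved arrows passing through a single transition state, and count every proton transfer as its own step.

Step 1: Backside attack by OH⁻ on the carbon bearing the bromide: the new C–O bond forms as the C–Br bond breaks, with Walden inversion at carbon.
Total: 1 elementary step.

1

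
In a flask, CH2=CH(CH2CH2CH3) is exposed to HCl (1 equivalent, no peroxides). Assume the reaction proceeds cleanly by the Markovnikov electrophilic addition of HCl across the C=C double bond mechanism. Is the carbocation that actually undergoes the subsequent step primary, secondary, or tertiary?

secondary

Step 1: Electrophilic addition begins with the π(C=C) electrons forming a bond to the proton of HCl. Following Markovnikov's rule, the resulting cation is secondary. The H–Cl bond breaks heterolytically, releasing Cl⁻.
No single 1,2-shift to an adjacent carbon would give a more-substituted cation, so no rearrangement occurs.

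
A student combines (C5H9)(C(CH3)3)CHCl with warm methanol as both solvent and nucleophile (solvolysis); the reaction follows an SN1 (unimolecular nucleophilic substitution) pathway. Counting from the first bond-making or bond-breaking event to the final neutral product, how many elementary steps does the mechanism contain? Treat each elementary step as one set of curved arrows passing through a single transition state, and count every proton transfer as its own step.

4

Step 1: Ionisation: the C–Cl σ-bond cleaves heterolytically; both bonding electrons depart with Cl⁻, leaving a secondary carbocation at the α-carbon.
Step 2: Carbocation rearrangement: a 1,2-hydride shift from the adjacent cyclopentyl carbon converts the initially-formed secondary cation into the more stable tertiary cation.
Step 3: Nucleophilic capture: the oxygen of CH3OH bonds to the cationic carbon, producing an oxonium-ion intermediate.
Step 4: Deprotonation of the oxonium oxygen by solvent methanol yields the neutral ether.
Total: 4 elementary steps.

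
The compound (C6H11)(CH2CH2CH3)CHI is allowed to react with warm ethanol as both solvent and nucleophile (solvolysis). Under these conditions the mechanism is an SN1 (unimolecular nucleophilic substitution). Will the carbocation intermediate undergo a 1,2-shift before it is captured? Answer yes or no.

The first-formed carbocation is secondary.
The adjacent cyclohexyl carbon already bears 2 other carbon substituents and has a hydrogen to migrate; after a 1,2-hydride shift from that carbon the positive charge sits on a tertiary centre.
Tertiary is more stable than secondary, so the shift occurs.

yes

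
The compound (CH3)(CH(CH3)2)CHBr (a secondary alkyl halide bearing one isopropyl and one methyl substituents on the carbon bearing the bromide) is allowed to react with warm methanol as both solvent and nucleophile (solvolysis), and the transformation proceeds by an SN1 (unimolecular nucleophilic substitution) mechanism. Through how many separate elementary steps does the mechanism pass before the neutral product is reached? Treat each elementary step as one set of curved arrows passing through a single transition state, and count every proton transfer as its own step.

Step 1: Unassisted departure of Br⁻ (taking the C–Br bonding pair) generates a secondary carbocation.
Step 2: Carbocation rearrangement: a 1,2-hydride shift from the adjacent isopropyl carbon converts the initially-formed secondary cation into the more stable tertiary cation.
Step 3: Nucleophilic capture: the oxygen of CH3OH bonds to the cationic carbon, producing an oxonium-ion intermediate.
Step 4: A second solvent molecule removes the proton on oxygen, giving the neutral ether product.
Total: 4 elementary steps.

4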